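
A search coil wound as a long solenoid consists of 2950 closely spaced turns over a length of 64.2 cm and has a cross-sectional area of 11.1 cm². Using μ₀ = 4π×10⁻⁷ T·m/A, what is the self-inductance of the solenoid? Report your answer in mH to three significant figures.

A = 11.1 cm² = 1.110×10^-3 m².
For a long solenoid, L = μ₀N²A/ℓ.
L = (4π×10⁻⁷)(2950)²(1.110×10^-3)/(0.642 m) = 1.891×10^-2 H.

L ≈ 18.9 mH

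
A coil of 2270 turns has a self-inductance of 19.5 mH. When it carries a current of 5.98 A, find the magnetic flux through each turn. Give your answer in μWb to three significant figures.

Φ_B ≈ 51.4 μWb

From L = NΦ_B/I, the flux per turn is Φ_B = LI/N.
Φ_B = (1.950×10^-2 H)(5.98 A)/2270 = 5.137×10^-5 Wb.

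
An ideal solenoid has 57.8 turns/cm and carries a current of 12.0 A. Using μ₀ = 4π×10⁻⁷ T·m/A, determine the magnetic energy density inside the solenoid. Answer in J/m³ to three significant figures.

u ≈ 3020 J/m³

B = μ₀nI = (4π×10⁻⁷)(5.780×10^3)(12.0) = 8.716×10^-2 T.
u = B²/(2μ₀) = (8.716×10^-2)²/(2×4π×10⁻⁷) = 3.023×10^3 J/m³.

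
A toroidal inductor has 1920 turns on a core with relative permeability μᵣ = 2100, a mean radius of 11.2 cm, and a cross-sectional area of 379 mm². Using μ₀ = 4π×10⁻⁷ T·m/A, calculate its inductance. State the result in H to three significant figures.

L ≈ 5.24 H

For a thin toroid, L = μ₀μᵣN²A/(2πR).
L = (4π×10⁻⁷)(2100)(1920)²(3.790×10^-4) / (2π×0.112 m) = 5.239 H.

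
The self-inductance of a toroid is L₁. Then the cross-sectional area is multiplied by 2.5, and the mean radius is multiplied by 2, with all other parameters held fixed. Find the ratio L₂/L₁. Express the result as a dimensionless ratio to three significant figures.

L₂/L₁ = 1.25

For a toroid, L ∝ μᵣN²A/R.
L₂/L₁ = (2.5) × (2)^-1 = 1.25.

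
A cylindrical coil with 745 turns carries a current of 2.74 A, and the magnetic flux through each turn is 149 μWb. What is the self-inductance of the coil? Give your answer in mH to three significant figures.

Self-inductance is defined by L = NΦ_B/I (flux linkage over current).
L = (745)(1.490×10^-4 Wb)/(2.74 A) = 4.051×10^-2 H.

L ≈ 40.5 mH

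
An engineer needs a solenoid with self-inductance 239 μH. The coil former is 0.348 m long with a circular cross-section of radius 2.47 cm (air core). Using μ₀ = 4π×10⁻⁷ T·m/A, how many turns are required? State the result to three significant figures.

N ≈ 186 turns

A = πr² = π(2.470×10^-2 m)² = 1.917×10^-3 m².
From L = μ₀N²A/ℓ, N = √(Lℓ / (μ₀A)).
N = √[(2.390×10^-4)(0.348) / ((4π×10⁻⁷)×1.917×10^-3)] = √(3.453×10^4) ≈ 185.8.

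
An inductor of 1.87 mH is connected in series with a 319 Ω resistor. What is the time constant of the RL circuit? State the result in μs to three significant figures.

τ ≈ 5.86 μs

τ = L/R = (1.870×10^-3 H)/(319 Ω) = 5.862×10^-6 s.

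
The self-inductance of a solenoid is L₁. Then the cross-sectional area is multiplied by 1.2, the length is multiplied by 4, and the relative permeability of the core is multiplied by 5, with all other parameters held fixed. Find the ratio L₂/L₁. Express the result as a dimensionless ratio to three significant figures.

L₂/L₁ = 1.50

For a solenoid, L ∝ μᵣN²A/ℓ.
L₂/L₁ = (1.2) × (4)^-1 × (5) = 1.50.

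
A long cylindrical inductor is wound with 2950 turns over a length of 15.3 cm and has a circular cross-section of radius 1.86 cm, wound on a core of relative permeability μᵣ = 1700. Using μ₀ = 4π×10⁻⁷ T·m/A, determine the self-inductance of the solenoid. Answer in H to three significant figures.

L ≈ 132 H

A = πr² = π(1.860×10^-2 m)² = 1.087×10^-3 m².
For a long solenoid, L = μ₀μᵣN²A/ℓ.
L = (4π×10⁻⁷)(1700)(2950)²(1.087×10^-3)/(0.153 m) = 132.1 H.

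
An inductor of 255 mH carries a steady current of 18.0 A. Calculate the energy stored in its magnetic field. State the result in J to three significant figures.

Stored magnetic energy: U = ½LI².
U = ½(0.255 H)(18.0 A)² = 41.31 J.

U ≈ 41.3 J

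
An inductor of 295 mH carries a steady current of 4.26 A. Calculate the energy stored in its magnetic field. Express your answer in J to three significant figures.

Stored magnetic energy: U = ½LI².
U = ½(0.295 H)(4.26 A)² = 2.677 J.

U ≈ 2.68 J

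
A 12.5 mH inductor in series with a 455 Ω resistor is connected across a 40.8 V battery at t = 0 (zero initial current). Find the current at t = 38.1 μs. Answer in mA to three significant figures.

I ≈ 67.3 mA

τ = L/R = 1.250×10^-2/455 = 2.747×10^-5 s; final current I_∞ = ε/R = 40.8/455 = 8.967×10^-2 A.
I(t) = I_∞(1 − e^(−t/τ)) with t/τ = 1.387.
I = (8.967×10^-2)(1 − e^(−1.387)) = 6.726×10^-2 A.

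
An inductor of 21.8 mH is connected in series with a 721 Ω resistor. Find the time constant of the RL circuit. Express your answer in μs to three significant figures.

τ = L/R = (2.180×10^-2 H)/(721 Ω) = 3.024×10^-5 s.

τ ≈ 30.2 μs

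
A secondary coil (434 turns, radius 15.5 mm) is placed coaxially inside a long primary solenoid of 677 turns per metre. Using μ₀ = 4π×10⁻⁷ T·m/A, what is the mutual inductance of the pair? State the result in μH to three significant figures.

M ≈ 279 μH

The outer solenoid produces a uniform field B₁ = μ₀n₁I₁ across the inner coil,
so the flux linkage is N₂Φ = N₂B₁A₂ = μ₀n₁N₂A₂·I₁, giving M = μ₀n₁N₂A₂.
A₂ = πr² = π(1.550×10^-2 m)² = 7.548×10^-4 m².
M = (4π×10⁻⁷)(677)(434)(7.548×10^-4) = 2.787×10^-4 H.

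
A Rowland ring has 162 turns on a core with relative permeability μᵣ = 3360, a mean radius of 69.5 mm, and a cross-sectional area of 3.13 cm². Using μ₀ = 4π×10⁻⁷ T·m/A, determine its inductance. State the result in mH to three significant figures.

L ≈ 79.4 mH

For a thin toroid, L = μ₀μᵣN²A/(2πR).
L = (4π×10⁻⁷)(3360)(162)²(3.130×10^-4) / (2π×6.950×10^-2 m) = 7.943×10^-2 H.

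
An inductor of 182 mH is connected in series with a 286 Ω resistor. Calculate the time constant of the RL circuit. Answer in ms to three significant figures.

τ ≈ 0.636 ms

τ = L/R = (0.182 H)/(286 Ω) = 6.364×10^-4 s.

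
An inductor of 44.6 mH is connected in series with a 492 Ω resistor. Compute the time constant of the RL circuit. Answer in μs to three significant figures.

τ ≈ 90.7 μs

τ = L/R = (4.460×10^-2 H)/(492 Ω) = 9.065×10^-5 s.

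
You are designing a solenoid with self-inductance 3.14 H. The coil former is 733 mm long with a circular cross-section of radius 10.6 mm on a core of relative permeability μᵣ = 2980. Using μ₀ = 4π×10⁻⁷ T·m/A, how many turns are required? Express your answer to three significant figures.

N ≈ 1320 turns

A = πr² = π(1.060×10^-2 m)² = 3.530×10^-4 m².
From L = μ₀μᵣN²A/ℓ, N = √(Lℓ / (μ₀μᵣA)).
N = √[(3.14)(0.733) / ((4π×10⁻⁷)(2980)×3.530×10^-4)] = √(1.741×10^6) ≈ 1319.5.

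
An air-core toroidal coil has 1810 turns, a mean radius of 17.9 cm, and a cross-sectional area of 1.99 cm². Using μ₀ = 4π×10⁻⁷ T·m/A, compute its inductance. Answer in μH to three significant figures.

For a thin toroid, L = μ₀N²A/(2πR).
L = (4π×10⁻⁷)(1810)²(1.990×10^-4) / (2π×0.179 m) = 7.284×10^-4 H.

L ≈ 728 μH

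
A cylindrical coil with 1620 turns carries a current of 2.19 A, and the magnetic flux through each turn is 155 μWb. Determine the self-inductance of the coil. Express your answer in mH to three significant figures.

L ≈ 115 mH

Self-inductance is defined by L = NΦ_B/I (flux linkage over current).
L = (1620)(1.550×10^-4 Wb)/(2.19 A) = 0.1147 H.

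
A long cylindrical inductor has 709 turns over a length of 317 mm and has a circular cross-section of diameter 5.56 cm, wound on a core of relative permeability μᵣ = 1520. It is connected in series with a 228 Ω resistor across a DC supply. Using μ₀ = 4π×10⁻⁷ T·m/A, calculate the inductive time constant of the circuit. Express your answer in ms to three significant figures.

A = π(d/2)² = π(2.780×10^-2 m)² = 2.428×10^-3 m².
L = μ₀μᵣN²A/ℓ = (4π×10⁻⁷)(1520)(709)²(2.428×10^-3)/(0.317) = 7.354 H.
τ = L/R = (7.354)/(228) = 3.225×10^-2 s.

τ ≈ 32.3 ms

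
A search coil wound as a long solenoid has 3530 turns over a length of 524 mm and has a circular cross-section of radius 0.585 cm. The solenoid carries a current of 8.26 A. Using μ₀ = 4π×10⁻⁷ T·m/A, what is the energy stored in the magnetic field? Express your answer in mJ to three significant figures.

U ≈ 110 mJ

A = πr² = π(5.850×10^-3 m)² = 1.075×10^-4 m².
L = μ₀N²A/ℓ = (4π×10⁻⁷)(3530)²(1.075×10^-4)/(0.524) = 3.213×10^-3 H.
U = ½LI² = ½(3.213×10^-3)(8.26)² = 0.1096 J.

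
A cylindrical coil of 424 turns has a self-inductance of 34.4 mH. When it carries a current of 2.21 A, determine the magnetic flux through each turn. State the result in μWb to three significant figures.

From L = NΦ_B/I, the flux per turn is Φ_B = LI/N.
Φ_B = (3.440×10^-2 H)(2.21 A)/424 = 1.793×10^-4 Wb.

Φ_B ≈ 179 μWb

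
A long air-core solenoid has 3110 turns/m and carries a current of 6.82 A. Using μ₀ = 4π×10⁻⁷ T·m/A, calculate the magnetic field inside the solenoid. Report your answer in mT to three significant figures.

Inside a long solenoid, B = μ₀nI.
B = (4π×10⁻⁷)(3.110×10^3 m⁻¹)(6.82 A) = 2.665×10^-2 T.

B ≈ 26.7 mT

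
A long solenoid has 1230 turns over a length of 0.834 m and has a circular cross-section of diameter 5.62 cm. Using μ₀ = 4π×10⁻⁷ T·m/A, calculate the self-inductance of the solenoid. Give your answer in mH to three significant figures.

A = π(d/2)² = π(2.810×10^-2 m)² = 2.481×10^-3 m².
For a long solenoid, L = μ₀N²A/ℓ.
L = (4π×10⁻⁷)(1230)²(2.481×10^-3)/(0.834 m) = 5.6548×10^-3 H.

L ≈ 5.65 mH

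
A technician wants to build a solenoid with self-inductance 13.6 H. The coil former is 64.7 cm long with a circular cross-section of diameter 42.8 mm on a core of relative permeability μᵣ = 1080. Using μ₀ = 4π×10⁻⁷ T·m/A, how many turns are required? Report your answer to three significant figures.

A = π(d/2)² = π(2.140×10^-2 m)² = 1.439×10^-3 m².
From L = μ₀μᵣN²A/ℓ, N = √(Lℓ / (μ₀μᵣA)).
N = √[(13.6)(0.647) / ((4π×10⁻⁷)(1080)×1.439×10^-3)] = √(4.506×10^6) ≈ 2122.8.

N ≈ 2120 turns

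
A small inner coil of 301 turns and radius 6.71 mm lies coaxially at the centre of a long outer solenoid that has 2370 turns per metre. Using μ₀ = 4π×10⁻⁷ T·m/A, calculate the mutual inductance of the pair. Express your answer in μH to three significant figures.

M ≈ 127 μH

The outer solenoid produces a uniform field B₁ = μ₀n₁I₁ across the inner coil,
so the flux linkage is N₂Φ = N₂B₁A₂ = μ₀n₁N₂A₂·I₁, giving M = μ₀n₁N₂A₂.
A₂ = πr² = π(6.710×10^-3 m)² = 1.414×10^-4 m².
M = (4π×10⁻⁷)(2370)(301)(1.414×10^-4) = 1.268×10^-4 H.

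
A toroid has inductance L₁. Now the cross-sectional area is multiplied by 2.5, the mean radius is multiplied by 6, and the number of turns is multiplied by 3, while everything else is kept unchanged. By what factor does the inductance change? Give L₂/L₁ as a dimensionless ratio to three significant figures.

For a toroid, L ∝ μᵣN²A/R.
L₂/L₁ = (2.5) × (6)^-1 × (3)^2 = 3.75.

L₂/L₁ = 3.75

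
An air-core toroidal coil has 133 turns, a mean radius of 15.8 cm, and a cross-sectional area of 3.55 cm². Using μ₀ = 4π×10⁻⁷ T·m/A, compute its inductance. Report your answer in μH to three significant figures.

L ≈ 7.95 μH

For a thin toroid, L = μ₀N²A/(2πR).
L = (4π×10⁻⁷)(133)²(3.550×10^-4) / (2π×0.158 m) = 7.949×10^-6 H.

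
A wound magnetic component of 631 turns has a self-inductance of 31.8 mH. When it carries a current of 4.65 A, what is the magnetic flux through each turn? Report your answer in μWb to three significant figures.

From L = NΦ_B/I, the flux per turn is Φ_B = LI/N.
Φ_B = (3.180×10^-2 H)(4.65 A)/631 = 2.343×10^-4 Wb.

Φ_B ≈ 234 μWb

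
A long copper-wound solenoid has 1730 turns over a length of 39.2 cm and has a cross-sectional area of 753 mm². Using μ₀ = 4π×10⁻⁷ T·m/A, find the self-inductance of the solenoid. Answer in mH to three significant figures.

L ≈ 7.22 mH

A = 753 mm² = 7.530×10^-4 m².
For a long solenoid, L = μ₀N²A/ℓ.
L = (4π×10⁻⁷)(1730)²(7.530×10^-4)/(0.392 m) = 7.2246×10^-3 H.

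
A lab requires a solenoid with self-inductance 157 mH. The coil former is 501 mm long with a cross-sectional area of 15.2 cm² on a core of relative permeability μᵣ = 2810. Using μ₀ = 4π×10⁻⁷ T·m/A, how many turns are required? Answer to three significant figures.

N ≈ 121 turns

A = 15.2 cm² = 1.520×10^-3 m².
From L = μ₀μᵣN²A/ℓ, N = √(Lℓ / (μ₀μᵣA)).
N = √[(0.157)(0.501) / ((4π×10⁻⁷)(2810)×1.520×10^-3)] = √(1.465×10^4) ≈ 121.1.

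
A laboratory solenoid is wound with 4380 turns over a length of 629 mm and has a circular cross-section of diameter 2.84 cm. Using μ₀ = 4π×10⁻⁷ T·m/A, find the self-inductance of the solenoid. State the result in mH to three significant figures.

L ≈ 24.3 mH

A = π(d/2)² = π(1.420×10^-2 m)² = 6.3347×10^-4 m².
For a long solenoid, L = μ₀N²A/ℓ.
L = (4π×10⁻⁷)(4380)²(6.3347×10^-4)/(0.629 m) = 2.428×10^-2 H.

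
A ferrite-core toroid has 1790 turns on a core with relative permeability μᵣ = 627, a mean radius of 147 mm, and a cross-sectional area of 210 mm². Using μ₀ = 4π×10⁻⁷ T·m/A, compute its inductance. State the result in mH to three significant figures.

For a thin toroid, L = μ₀μᵣN²A/(2πR).
L = (4π×10⁻⁷)(627)(1790)²(2.100×10^-4) / (2π×0.147 m) = 0.574 H.

L ≈ 574 mH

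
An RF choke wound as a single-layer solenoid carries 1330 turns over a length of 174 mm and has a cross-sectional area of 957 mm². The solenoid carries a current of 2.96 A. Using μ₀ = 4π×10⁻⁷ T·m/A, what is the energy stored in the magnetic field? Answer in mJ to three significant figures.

A = 957 mm² = 9.570×10^-4 m².
L = μ₀N²A/ℓ = (4π×10⁻⁷)(1330)²(9.570×10^-4)/(0.174) = 1.223×10^-2 H.
U = ½LI² = ½(1.223×10^-2)(2.96)² = 5.356×10^-2 J.

U ≈ 53.6 mJ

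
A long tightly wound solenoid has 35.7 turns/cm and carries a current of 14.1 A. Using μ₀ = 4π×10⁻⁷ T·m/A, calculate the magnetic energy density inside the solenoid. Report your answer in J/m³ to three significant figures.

u ≈ 1590 J/m³

B = μ₀nI = (4π×10⁻⁷)(3.570×10^3)(14.1) = 6.326×10^-2 T.
u = B²/(2μ₀) = (6.326×10^-2)²/(2×4π×10⁻⁷) = 1.592×10^3 J/m³.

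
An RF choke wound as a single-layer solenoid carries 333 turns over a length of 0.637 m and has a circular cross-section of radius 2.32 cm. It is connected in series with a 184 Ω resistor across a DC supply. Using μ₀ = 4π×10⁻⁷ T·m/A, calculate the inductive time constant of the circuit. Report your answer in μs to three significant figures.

τ ≈ 2.01 μs

A = πr² = π(2.320×10^-2 m)² = 1.691×10^-3 m².
L = μ₀N²A/ℓ = (4π×10⁻⁷)(333)²(1.691×10^-3)/(0.637) = 3.699×10^-4 H.
τ = L/R = (3.699×10^-4)/(184) = 2.010×10^-6 s.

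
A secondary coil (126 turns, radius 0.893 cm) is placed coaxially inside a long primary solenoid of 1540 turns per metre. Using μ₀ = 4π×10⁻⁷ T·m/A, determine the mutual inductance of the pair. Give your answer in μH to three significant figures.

M ≈ 61.1 μH

The outer solenoid produces a uniform field B₁ = μ₀n₁I₁ across the inner coil,
so the flux linkage is N₂Φ = N₂B₁A₂ = μ₀n₁N₂A₂·I₁, giving M = μ₀n₁N₂A₂.
A₂ = πr² = π(8.930×10^-3 m)² = 2.505×10^-4 m².
M = (4π×10⁻⁷)(1540)(126)(2.505×10^-4) = 6.109×10^-5 H.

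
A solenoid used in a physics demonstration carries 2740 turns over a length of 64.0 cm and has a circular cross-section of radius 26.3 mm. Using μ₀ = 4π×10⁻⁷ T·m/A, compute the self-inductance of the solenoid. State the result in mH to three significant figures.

L ≈ 32.0 mH

A = πr² = π(2.630×10^-2 m)² = 2.173×10^-3 m².
For a long solenoid, L = μ₀N²A/ℓ.
L = (4π×10⁻⁷)(2740)²(2.173×10^-3)/(0.64 m) = 3.203×10^-2 H.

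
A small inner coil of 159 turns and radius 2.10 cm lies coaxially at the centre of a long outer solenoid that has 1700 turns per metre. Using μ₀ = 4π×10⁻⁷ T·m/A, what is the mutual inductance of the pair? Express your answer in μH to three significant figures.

The outer solenoid produces a uniform field B₁ = μ₀n₁I₁ across the inner coil,
so the flux linkage is N₂Φ = N₂B₁A₂ = μ₀n₁N₂A₂·I₁, giving M = μ₀n₁N₂A₂.
A₂ = πr² = π(2.100×10^-2 m)² = 1.385×10^-3 m².
M = (4π×10⁻⁷)(1700)(159)(1.385×10^-3) = 4.706×10^-4 H.

M ≈ 471 μH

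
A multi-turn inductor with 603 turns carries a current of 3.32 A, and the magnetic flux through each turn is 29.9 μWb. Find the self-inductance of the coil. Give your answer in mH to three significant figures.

L ≈ 5.43 mH

Self-inductance is defined by L = NΦ_B/I (flux linkage over current).
L = (603)(2.990×10^-5 Wb)/(3.32 A) = 5.431×10^-3 H.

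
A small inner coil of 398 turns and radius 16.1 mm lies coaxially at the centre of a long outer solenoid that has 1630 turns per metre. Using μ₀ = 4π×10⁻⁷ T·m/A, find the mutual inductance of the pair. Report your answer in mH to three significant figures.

The outer solenoid produces a uniform field B₁ = μ₀n₁I₁ across the inner coil,
so the flux linkage is N₂Φ = N₂B₁A₂ = μ₀n₁N₂A₂·I₁, giving M = μ₀n₁N₂A₂.
A₂ = πr² = π(1.610×10^-2 m)² = 8.143×10^-4 m².
M = (4π×10⁻⁷)(1630)(398)(8.143×10^-4) = 6.639×10^-4 H.

M ≈ 0.664 mH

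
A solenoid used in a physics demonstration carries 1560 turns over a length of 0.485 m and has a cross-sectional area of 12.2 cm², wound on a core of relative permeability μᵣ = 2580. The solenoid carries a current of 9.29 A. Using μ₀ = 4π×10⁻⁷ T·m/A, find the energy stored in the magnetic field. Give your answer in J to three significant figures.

A = 12.2 cm² = 1.220×10^-3 m².
L = μ₀μᵣN²A/ℓ = (4π×10⁻⁷)(2580)(1560)²(1.220×10^-3)/(0.485) = 19.847 H.
U = ½LI² = ½(19.847)(9.29)² = 856.4 J.

U ≈ 856 J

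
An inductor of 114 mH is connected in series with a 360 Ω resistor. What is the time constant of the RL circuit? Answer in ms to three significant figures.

τ ≈ 0.317 ms

τ = L/R = (0.114 H)/(360 Ω) = 3.167×10^-4 s.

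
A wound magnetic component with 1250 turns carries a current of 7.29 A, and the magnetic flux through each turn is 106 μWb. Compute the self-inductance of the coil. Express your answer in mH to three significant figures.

L ≈ 18.2 mH

Self-inductance is defined by L = NΦ_B/I (flux linkage over current).
L = (1250)(1.060×10^-4 Wb)/(7.29 A) = 1.818×10^-2 H.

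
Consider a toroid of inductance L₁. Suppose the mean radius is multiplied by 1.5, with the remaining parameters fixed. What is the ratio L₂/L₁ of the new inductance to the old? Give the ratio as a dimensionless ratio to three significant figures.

L₂/L₁ = 0.667

For a toroid, L ∝ μᵣN²A/R.
L₂/L₁ = (1.5)^-1 = 0.667.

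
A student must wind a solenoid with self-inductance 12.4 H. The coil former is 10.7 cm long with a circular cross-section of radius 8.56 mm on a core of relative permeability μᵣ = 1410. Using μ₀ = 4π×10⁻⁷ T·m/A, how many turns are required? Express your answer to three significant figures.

A = πr² = π(8.560×10^-3 m)² = 2.302×10^-4 m².
From L = μ₀μᵣN²A/ℓ, N = √(Lℓ / (μ₀μᵣA)).
N = √[(12.4)(0.107) / ((4π×10⁻⁷)(1410)×2.302×10^-4)] = √(3.253×10^6) ≈ 1803.6.

N ≈ 1800 turns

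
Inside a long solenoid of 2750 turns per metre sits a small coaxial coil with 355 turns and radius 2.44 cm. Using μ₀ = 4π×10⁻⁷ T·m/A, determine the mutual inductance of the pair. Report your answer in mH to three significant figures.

M ≈ 2.29 mH

The outer solenoid produces a uniform field B₁ = μ₀n₁I₁ across the inner coil,
so the flux linkage is N₂Φ = N₂B₁A₂ = μ₀n₁N₂A₂·I₁, giving M = μ₀n₁N₂A₂.
A₂ = πr² = π(2.440×10^-2 m)² = 1.870×10^-3 m².
M = (4π×10⁻⁷)(2750)(355)(1.870×10^-3) = 2.2946×10^-3 H.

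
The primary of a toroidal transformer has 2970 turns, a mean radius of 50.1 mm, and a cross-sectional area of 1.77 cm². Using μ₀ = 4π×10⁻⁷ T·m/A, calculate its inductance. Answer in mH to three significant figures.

For a thin toroid, L = μ₀N²A/(2πR).
L = (4π×10⁻⁷)(2970)²(1.770×10^-4) / (2π×5.010×10^-2 m) = 6.233×10^-3 H.

L ≈ 6.23 mH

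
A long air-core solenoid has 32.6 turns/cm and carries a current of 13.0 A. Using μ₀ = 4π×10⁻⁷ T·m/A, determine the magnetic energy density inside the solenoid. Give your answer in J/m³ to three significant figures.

B = μ₀nI = (4π×10⁻⁷)(3.260×10^3)(13.0) = 5.326×10^-2 T.
u = B²/(2μ₀) = (5.326×10^-2)²/(2×4π×10⁻⁷) = 1.129×10^3 J/m³.

u ≈ 1130 J/m³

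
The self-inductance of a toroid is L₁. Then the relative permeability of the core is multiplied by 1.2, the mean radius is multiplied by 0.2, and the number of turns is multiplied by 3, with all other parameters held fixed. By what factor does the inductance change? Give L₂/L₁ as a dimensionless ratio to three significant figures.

L₂/L₁ = 54.0

For a toroid, L ∝ μᵣN²A/R.
L₂/L₁ = (1.2) × (0.2)^-1 × (3)^2 = 54.0.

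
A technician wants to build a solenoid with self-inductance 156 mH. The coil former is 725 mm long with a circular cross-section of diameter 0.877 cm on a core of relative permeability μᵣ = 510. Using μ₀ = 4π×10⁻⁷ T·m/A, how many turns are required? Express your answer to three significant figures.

N ≈ 1710 turns

A = π(d/2)² = π(4.385×10^-3 m)² = 6.041×10^-5 m².
From L = μ₀μᵣN²A/ℓ, N = √(Lℓ / (μ₀μᵣA)).
N = √[(0.156)(0.725) / ((4π×10⁻⁷)(510)×6.041×10^-5)] = √(2.921×10^6) ≈ 1709.2.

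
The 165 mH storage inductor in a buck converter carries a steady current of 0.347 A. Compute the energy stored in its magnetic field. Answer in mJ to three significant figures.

U ≈ 9.93 mJ

Stored magnetic energy: U = ½LI².
U = ½(0.165 H)(0.347 A)² = 9.934×10^-3 J.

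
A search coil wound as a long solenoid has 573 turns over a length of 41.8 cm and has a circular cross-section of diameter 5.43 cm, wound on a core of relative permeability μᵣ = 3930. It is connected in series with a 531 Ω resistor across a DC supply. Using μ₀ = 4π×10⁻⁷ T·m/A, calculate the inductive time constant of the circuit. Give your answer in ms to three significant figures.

A = π(d/2)² = π(2.715×10^-2 m)² = 2.316×10^-3 m².
L = μ₀μᵣN²A/ℓ = (4π×10⁻⁷)(3930)(573)²(2.316×10^-3)/(0.418) = 8.983 H.
τ = L/R = (8.983)/(531) = 1.692×10^-2 s.

τ ≈ 16.9 ms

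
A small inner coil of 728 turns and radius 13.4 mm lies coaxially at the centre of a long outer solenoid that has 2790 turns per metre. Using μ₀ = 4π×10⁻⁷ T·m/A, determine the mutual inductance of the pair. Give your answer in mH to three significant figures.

M ≈ 1.44 mH

The outer solenoid produces a uniform field B₁ = μ₀n₁I₁ across the inner coil,
so the flux linkage is N₂Φ = N₂B₁A₂ = μ₀n₁N₂A₂·I₁, giving M = μ₀n₁N₂A₂.
A₂ = πr² = π(1.340×10^-2 m)² = 5.641×10^-4 m².
M = (4π×10⁻⁷)(2790)(728)(5.641×10^-4) = 1.440×10^-3 H.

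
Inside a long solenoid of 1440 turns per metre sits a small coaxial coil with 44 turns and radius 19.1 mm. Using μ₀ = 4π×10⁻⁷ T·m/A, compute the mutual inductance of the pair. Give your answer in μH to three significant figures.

The outer solenoid produces a uniform field B₁ = μ₀n₁I₁ across the inner coil,
so the flux linkage is N₂Φ = N₂B₁A₂ = μ₀n₁N₂A₂·I₁, giving M = μ₀n₁N₂A₂.
A₂ = πr² = π(1.910×10^-2 m)² = 1.146×10^-3 m².
M = (4π×10⁻⁷)(1440)(44)(1.146×10^-3) = 9.125×10^-5 H.

M ≈ 91.3 μH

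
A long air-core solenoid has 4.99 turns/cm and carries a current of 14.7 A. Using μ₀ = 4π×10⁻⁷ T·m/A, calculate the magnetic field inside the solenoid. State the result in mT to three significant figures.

Inside a long solenoid, B = μ₀nI.
B = (4π×10⁻⁷)(499 m⁻¹)(14.7 A) = 9.218×10^-3 T.

B ≈ 9.22 mT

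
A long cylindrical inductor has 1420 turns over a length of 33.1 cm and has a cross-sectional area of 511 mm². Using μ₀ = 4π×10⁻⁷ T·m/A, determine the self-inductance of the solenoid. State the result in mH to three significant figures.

L ≈ 3.91 mH

A = 511 mm² = 5.110×10^-4 m².
For a long solenoid, L = μ₀N²A/ℓ.
L = (4π×10⁻⁷)(1420)²(5.110×10^-4)/(0.331 m) = 3.912×10^-3 H.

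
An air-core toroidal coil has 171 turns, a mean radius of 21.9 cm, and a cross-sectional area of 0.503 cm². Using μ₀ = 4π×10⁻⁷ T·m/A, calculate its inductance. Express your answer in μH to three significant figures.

For a thin toroid, L = μ₀N²A/(2πR).
L = (4π×10⁻⁷)(171)²(5.030×10^-5) / (2π×0.219 m) = 1.343×10^-6 H.

L ≈ 1.34 μH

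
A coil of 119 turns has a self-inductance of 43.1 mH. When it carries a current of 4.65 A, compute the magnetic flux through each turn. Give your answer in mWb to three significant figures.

From L = NΦ_B/I, the flux per turn is Φ_B = LI/N.
Φ_B = (4.310×10^-2 H)(4.65 A)/119 = 1.684×10^-3 Wb.

Φ_B ≈ 1.68 mWb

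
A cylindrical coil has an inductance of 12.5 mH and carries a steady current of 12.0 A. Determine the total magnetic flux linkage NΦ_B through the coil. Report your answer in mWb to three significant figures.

NΦ_B ≈ 150 mWb

From L = NΦ_B/I, the flux linkage is NΦ_B = LI.
NΦ_B = (1.250×10^-2 H)(12.0 A) = 0.15 Wb.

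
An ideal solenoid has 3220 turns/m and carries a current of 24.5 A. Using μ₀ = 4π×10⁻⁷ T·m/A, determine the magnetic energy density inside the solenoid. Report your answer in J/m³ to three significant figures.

B = μ₀nI = (4π×10⁻⁷)(3.220×10^3)(24.5) = 9.914×10^-2 T.
u = B²/(2μ₀) = (9.914×10^-2)²/(2×4π×10⁻⁷) = 3.910×10^3 J/m³.

u ≈ 3910 J/m³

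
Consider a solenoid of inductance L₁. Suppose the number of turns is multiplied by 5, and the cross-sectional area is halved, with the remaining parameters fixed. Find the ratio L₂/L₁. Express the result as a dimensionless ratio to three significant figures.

L₂/L₁ = 12.5

For a solenoid, L ∝ μᵣN²A/ℓ.
L₂/L₁ = (5)^2 × (0.5) = 12.5.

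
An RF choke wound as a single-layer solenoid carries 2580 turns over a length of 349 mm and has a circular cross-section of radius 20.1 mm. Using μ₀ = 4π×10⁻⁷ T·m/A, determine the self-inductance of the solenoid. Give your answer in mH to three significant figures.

A = πr² = π(2.010×10^-2 m)² = 1.269×10^-3 m².
For a long solenoid, L = μ₀N²A/ℓ.
L = (4π×10⁻⁷)(2580)²(1.269×10^-3)/(0.349 m) = 3.042×10^-2 H.

L ≈ 30.4 mH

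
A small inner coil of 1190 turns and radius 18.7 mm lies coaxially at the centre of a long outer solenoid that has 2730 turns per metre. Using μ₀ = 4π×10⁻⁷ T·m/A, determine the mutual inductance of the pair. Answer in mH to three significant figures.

M ≈ 4.48 mH

The outer solenoid produces a uniform field B₁ = μ₀n₁I₁ across the inner coil,
so the flux linkage is N₂Φ = N₂B₁A₂ = μ₀n₁N₂A₂·I₁, giving M = μ₀n₁N₂A₂.
A₂ = πr² = π(1.870×10^-2 m)² = 1.099×10^-3 m².
M = (4π×10⁻⁷)(2730)(1190)(1.099×10^-3) = 4.4849×10^-3 H.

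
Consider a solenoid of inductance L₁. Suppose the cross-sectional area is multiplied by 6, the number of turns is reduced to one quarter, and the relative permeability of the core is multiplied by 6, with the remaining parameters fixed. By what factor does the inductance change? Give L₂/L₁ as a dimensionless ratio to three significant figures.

For a solenoid, L ∝ μᵣN²A/ℓ.
L₂/L₁ = (6) × (0.25)^2 × (6) = 2.25.

L₂/L₁ = 2.25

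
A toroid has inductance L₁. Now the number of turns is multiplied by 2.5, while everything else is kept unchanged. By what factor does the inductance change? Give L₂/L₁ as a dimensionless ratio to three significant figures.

For a toroid, L ∝ μᵣN²A/R.
L₂/L₁ = (2.5)^2 = 6.25.

L₂/L₁ = 6.25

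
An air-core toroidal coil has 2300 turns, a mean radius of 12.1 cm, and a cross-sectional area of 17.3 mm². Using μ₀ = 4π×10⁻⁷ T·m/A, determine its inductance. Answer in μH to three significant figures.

L ≈ 151 μH

For a thin toroid, L = μ₀N²A/(2πR).
L = (4π×10⁻⁷)(2300)²(1.730×10^-5) / (2π×0.121 m) = 1.513×10^-4 H.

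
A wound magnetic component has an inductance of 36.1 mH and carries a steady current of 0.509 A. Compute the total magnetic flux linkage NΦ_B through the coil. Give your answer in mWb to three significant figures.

From L = NΦ_B/I, the flux linkage is NΦ_B = LI.
NΦ_B = (3.610×10^-2 H)(0.509 A) = 1.837×10^-2 Wb.

NΦ_B ≈ 18.4 mWb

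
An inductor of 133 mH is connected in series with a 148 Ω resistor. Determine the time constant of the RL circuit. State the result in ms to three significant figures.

τ = L/R = (0.133 H)/(148 Ω) = 8.986×10^-4 s.

τ ≈ 0.899 ms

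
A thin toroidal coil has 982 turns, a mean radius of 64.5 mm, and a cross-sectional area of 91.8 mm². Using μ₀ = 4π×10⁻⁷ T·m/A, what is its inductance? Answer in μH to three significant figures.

L ≈ 274 μH

For a thin toroid, L = μ₀N²A/(2πR).
L = (4π×10⁻⁷)(982)²(9.180×10^-5) / (2π×6.450×10^-2 m) = 2.74496×10^-4 H.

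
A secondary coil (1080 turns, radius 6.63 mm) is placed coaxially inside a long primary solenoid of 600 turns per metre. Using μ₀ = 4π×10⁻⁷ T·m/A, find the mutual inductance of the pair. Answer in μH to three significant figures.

The outer solenoid produces a uniform field B₁ = μ₀n₁I₁ across the inner coil,
so the flux linkage is N₂Φ = N₂B₁A₂ = μ₀n₁N₂A₂·I₁, giving M = μ₀n₁N₂A₂.
A₂ = πr² = π(6.630×10^-3 m)² = 1.381×10^-4 m².
M = (4π×10⁻⁷)(600)(1080)(1.381×10^-4) = 1.1245×10^-4 H.

M ≈ 112 μH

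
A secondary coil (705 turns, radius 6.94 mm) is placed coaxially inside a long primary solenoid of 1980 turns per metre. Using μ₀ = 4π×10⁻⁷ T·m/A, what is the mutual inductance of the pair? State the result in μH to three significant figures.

The outer solenoid produces a uniform field B₁ = μ₀n₁I₁ across the inner coil,
so the flux linkage is N₂Φ = N₂B₁A₂ = μ₀n₁N₂A₂·I₁, giving M = μ₀n₁N₂A₂.
A₂ = πr² = π(6.940×10^-3 m)² = 1.513×10^-4 m².
M = (4π×10⁻⁷)(1980)(705)(1.513×10^-4) = 2.654×10^-4 H.

M ≈ 265 μH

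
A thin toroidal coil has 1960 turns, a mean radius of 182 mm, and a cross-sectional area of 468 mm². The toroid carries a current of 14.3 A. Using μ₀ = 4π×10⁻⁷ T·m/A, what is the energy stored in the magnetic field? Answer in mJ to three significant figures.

L = μ₀N²A/(2πR) = (4π×10⁻⁷)(1960)²(4.680×10^-4)/(2π×0.182) = 1.976×10^-3 H.
U = ½LI² = ½(1.976×10^-3)(14.3)² = 0.202 J.

U ≈ 202 mJ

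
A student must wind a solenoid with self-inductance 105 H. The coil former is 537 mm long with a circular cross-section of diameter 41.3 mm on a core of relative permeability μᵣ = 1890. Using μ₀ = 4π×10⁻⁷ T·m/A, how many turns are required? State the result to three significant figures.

N ≈ 4210 turns

A = π(d/2)² = π(2.065×10^-2 m)² = 1.340×10^-3 m².
From L = μ₀μᵣN²A/ℓ, N = √(Lℓ / (μ₀μᵣA)).
N = √[(105)(0.537) / ((4π×10⁻⁷)(1890)×1.340×10^-3)] = √(1.772×10^7) ≈ 4209.7.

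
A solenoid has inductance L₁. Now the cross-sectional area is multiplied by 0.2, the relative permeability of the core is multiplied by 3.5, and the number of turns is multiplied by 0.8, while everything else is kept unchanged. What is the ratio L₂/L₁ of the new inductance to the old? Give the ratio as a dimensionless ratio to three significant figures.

L₂/L₁ = 0.448

For a solenoid, L ∝ μᵣN²A/ℓ.
L₂/L₁ = (0.2) × (3.5) × (0.8)^2 = 0.448.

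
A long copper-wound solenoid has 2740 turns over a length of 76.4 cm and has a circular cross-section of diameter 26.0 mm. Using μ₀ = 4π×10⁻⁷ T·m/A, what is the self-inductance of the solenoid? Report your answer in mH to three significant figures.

A = π(d/2)² = π(1.300×10^-2 m)² = 5.309×10^-4 m².
For a long solenoid, L = μ₀N²A/ℓ.
L = (4π×10⁻⁷)(2740)²(5.309×10^-4)/(0.764 m) = 6.556×10^-3 H.

L ≈ 6.56 mH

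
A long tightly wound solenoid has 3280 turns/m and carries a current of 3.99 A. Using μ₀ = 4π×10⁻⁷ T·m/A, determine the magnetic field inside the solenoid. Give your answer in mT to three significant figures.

B ≈ 16.4 mT

Inside a long solenoid, B = μ₀nI.
B = (4π×10⁻⁷)(3.280×10^3 m⁻¹)(3.99 A) = 1.6446×10^-2 T.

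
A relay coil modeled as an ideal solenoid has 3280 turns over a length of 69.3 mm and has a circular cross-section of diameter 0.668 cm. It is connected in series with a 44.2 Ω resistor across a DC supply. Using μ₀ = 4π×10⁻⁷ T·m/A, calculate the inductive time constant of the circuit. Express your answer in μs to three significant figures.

A = π(d/2)² = π(3.340×10^-3 m)² = 3.5046×10^-5 m².
L = μ₀N²A/ℓ = (4π×10⁻⁷)(3280)²(3.5046×10^-5)/(6.930×10^-2) = 6.837×10^-3 H.
τ = L/R = (6.837×10^-3)/(44.2) = 1.547×10^-4 s.

τ ≈ 155 μs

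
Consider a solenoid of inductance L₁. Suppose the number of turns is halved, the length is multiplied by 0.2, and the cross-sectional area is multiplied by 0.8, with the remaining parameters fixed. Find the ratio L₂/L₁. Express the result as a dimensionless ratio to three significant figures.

For a solenoid, L ∝ μᵣN²A/ℓ.
L₂/L₁ = (0.5)^2 × (0.2)^-1 × (0.8) = 1.00.

L₂/L₁ = 1.00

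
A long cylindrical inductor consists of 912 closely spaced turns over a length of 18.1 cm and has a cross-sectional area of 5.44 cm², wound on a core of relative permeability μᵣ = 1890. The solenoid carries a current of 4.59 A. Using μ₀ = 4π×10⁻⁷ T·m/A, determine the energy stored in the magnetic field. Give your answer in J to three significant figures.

A = 5.44 cm² = 5.440×10^-4 m².
L = μ₀μᵣN²A/ℓ = (4π×10⁻⁷)(1890)(912)²(5.440×10^-4)/(0.181) = 5.937 H.
U = ½LI² = ½(5.937)(4.59)² = 62.54 J.

U ≈ 62.5 J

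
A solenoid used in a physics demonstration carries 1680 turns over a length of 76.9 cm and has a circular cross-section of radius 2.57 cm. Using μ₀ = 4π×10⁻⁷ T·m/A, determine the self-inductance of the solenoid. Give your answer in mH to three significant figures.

A = πr² = π(2.570×10^-2 m)² = 2.07499×10^-3 m².
For a long solenoid, L = μ₀N²A/ℓ.
L = (4π×10⁻⁷)(1680)²(2.07499×10^-3)/(0.769 m) = 9.570×10^-3 H.

L ≈ 9.57 mH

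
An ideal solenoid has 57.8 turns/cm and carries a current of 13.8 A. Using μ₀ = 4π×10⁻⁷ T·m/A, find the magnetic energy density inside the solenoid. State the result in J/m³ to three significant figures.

u ≈ 4000 J/m³

B = μ₀nI = (4π×10⁻⁷)(5.780×10^3)(13.8) = 0.1002 T.
u = B²/(2μ₀) = (0.1002)²/(2×4π×10⁻⁷) = 3.998×10^3 J/m³.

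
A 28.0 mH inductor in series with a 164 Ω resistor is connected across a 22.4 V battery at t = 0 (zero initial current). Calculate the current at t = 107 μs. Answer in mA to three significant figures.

I ≈ 63.6 mA

τ = L/R = 2.800×10^-2/164 = 1.707×10^-4 s; final current I_∞ = ε/R = 22.4/164 = 0.1366 A.
I(t) = I_∞(1 − e^(−t/τ)) with t/τ = 0.627.
I = (0.1366)(1 − e^(−0.627)) = 6.360×10^-2 A.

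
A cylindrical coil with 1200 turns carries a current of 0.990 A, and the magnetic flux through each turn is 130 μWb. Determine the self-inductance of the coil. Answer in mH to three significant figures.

L ≈ 158 mH

Self-inductance is defined by L = NΦ_B/I (flux linkage over current).
L = (1200)(1.300×10^-4 Wb)/(0.990 A) = 0.1576 H.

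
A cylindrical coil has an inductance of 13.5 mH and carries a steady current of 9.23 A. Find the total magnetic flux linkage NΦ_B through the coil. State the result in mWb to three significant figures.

From L = NΦ_B/I, the flux linkage is NΦ_B = LI.
NΦ_B = (1.350×10^-2 H)(9.23 A) = 0.1246 Wb.

NΦ_B ≈ 125 mWb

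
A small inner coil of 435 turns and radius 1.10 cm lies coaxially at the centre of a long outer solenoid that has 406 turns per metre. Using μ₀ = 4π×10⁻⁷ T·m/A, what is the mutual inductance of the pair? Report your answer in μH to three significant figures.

M ≈ 84.4 μH

The outer solenoid produces a uniform field B₁ = μ₀n₁I₁ across the inner coil,
so the flux linkage is N₂Φ = N₂B₁A₂ = μ₀n₁N₂A₂·I₁, giving M = μ₀n₁N₂A₂.
A₂ = πr² = π(1.100×10^-2 m)² = 3.801×10^-4 m².
M = (4π×10⁻⁷)(406)(435)(3.801×10^-4) = 8.436×10^-5 H.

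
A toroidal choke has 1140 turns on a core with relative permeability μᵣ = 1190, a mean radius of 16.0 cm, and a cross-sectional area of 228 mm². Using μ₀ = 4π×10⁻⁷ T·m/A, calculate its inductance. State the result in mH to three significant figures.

L ≈ 441 mH

For a thin toroid, L = μ₀μᵣN²A/(2πR).
L = (4π×10⁻⁷)(1190)(1140)²(2.280×10^-4) / (2π×0.16 m) = 0.4408 H.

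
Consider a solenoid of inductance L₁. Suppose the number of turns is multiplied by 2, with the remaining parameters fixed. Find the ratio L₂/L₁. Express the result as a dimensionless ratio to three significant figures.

L₂/L₁ = 4.00

For a solenoid, L ∝ μᵣN²A/ℓ.
L₂/L₁ = (2)^2 = 4.00.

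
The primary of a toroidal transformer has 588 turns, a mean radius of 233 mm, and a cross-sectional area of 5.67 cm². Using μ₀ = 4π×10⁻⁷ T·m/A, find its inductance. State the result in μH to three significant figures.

For a thin toroid, L = μ₀N²A/(2πR).
L = (4π×10⁻⁷)(588)²(5.670×10^-4) / (2π×0.233 m) = 1.683×10^-4 H.

L ≈ 168 μH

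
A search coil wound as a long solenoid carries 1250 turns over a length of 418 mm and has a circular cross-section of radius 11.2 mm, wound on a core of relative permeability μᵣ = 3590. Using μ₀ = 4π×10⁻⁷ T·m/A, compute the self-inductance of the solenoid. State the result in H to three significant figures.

L ≈ 6.65 H

A = πr² = π(1.120×10^-2 m)² = 3.941×10^-4 m².
For a long solenoid, L = μ₀μᵣN²A/ℓ.
L = (4π×10⁻⁷)(3590)(1250)²(3.941×10^-4)/(0.418 m) = 6.646 H.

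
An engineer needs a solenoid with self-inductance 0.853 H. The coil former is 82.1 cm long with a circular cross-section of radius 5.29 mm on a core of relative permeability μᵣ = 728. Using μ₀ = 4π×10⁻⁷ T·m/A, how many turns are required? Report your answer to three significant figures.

A = πr² = π(5.290×10^-3 m)² = 8.791×10^-5 m².
From L = μ₀μᵣN²A/ℓ, N = √(Lℓ / (μ₀μᵣA)).
N = √[(0.853)(0.821) / ((4π×10⁻⁷)(728)×8.791×10^-5)] = √(8.707×10^6) ≈ 2950.8.

N ≈ 2950 turns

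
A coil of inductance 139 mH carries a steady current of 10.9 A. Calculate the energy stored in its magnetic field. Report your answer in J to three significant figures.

U ≈ 8.26 J

Stored magnetic energy: U = ½LI².
U = ½(0.139 H)(10.9 A)² = 8.257 J.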